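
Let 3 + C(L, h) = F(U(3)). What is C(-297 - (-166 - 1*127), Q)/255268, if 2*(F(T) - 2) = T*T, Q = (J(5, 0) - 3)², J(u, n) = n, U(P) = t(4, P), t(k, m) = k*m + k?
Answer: 127/255268 ≈ 0.00049752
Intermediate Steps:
t(k, m) = k + k*m
U(P) = 4 + 4*P (U(P) = 4*(1 + P) = 4 + 4*P)
Q = 9 (Q = (0 - 3)² = (-3)² = 9)
F(T) = 2 + T²/2 (F(T) = 2 + (T*T)/2 = 2 + T²/2)
C(L, h) = 127 (C(L, h) = -3 + (2 + (4 + 4*3)²/2) = -3 + (2 + (4 + 12)²/2) = -3 + (2 + (½)*16²) = -3 + (2 + (½)*256) = -3 + (2 + 128) = -3 + 130 = 127)
C(-297 - (-166 - 1*127), Q)/255268 = 127/255268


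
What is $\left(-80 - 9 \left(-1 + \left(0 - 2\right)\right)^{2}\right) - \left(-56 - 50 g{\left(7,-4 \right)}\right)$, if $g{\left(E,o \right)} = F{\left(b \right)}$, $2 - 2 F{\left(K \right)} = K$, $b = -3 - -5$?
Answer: $-105$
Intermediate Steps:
$b = 2$ ($b = -3 + 5 = 2$)
$F{\left(K \right)} = 1 - \frac{K}{2}$
$g{\left(E,o \right)} = 0$ ($g{\left(E,o \right)} = 1 - 1 = 0$)
$\left(-80 - 9 \left(-1 + \left(0 - 2\right)\right)^{2}\right) - \left(-56 - 50 g{\left(7,-4 \right)}\right) = \left(-80 - 9 \left(-1 + \left(0 - 2\right)\right)^{2}\right) - \left(-56 - 0\right) = \left(-80 - 9 \left(-1 + \left(0 - 2\right)\right)^{2}\right) - \left(-56 + 0\right) = \left(-80 - 9 \left(-1 - 2\right)^{2}\right) - -56 = \left(-80 - 9 \left(-3\right)^{2}\right) + 56 = \left(-80 - 81\right) + 56 = -161 + 56 = -105$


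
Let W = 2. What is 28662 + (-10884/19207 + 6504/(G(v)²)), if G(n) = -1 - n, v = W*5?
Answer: 66735440478/2324047 ≈ 28715.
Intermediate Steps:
v = 10 (v = 2*5 = 10)
28662 + (-10884/19207 + 6504/(G(v)²)) = 28662 + (-10884/19207 + 6504/((-1 - 1*10)²)) = 28662 + (-10884*1/19207 + 6504/((-1 - 10)²)) = 28662 + (-10884/19207 + 6504/((-11)²)) = 28662 + (-10884/19207 + 6504/121) = 28662 + 123605364/2324047 = 66735440478/2324047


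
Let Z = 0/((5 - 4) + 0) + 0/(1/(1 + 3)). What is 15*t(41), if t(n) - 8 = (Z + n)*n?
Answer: 25335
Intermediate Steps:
Z = 0 (Z = 0/(1 + 0) + 0/(1/4) = 0/1 + 0/(¼) = 0*1 + 0*4 = 0 + 0 = 0)
t(n) = 8 + n² (t(n) = 8 + (0 + n)*n = 8 + n*n = 8 + n²)
15*t(41) = 15*(8 + 41²) = 15*(8 + 1681) = 15*1689 = 25335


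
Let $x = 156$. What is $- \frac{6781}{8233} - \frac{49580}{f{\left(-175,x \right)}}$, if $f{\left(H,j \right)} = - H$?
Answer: $- \frac{81875763}{288155} \approx -284.14$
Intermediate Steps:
$- \frac{6781}{8233} - \frac{49580}{f{\left(-175,x \right)}} = - \frac{6781}{8233} - \frac{49580}{\left(-1\right) \left(-175\right)} = \left(-6781\right) \frac{1}{8233} - \frac{49580}{175} = - \frac{6781}{8233} - \frac{9916}{35} = - \frac{81875763}{288155}$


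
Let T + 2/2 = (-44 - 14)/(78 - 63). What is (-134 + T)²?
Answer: 4338889/225 ≈ 19284.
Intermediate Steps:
T = -73/15 (T = -1 + (-44 - 14)/(78 - 63) = -1 - 58/15 = -73/15 ≈ -4.8667)
(-134 + T)² = (-134 - 73/15)² = (-2083/15)² = 4338889/225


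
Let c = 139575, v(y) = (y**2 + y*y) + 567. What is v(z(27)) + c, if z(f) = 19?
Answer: 140864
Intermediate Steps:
v(y) = 567 + 2*y**2 (v(y) = (y**2 + y**2) + 567 = 2*y**2 + 567 = 567 + 2*y**2)
v(z(27)) + c = (567 + 2*19**2) + 139575 = (567 + 2*361) + 139575 = (567 + 722) + 139575 = 1289 + 139575 = 140864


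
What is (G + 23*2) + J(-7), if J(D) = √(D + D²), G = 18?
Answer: 64 + √42 ≈ 70.481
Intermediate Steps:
(G + 23*2) + J(-7) = (18 + 23*2) + √(-7*(1 - 7)) = (18 + 46) + √(-7*(-6)) = 64 + √42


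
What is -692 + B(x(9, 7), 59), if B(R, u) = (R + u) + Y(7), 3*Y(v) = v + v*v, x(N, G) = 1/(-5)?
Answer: -9218/15 ≈ -614.53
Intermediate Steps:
x(N, G) = -⅕
Y(v) = v/3 + v²/3 (Y(v) = (v + v*v)/3 = (v + v²)/3 = v/3 + v²/3)
B(R, u) = 56/3 + R + u (B(R, u) = (R + u) + (⅓)*7*(1 + 7) = (R + u) + (⅓)*7*8 = (R + u) + 56/3 = 56/3 + R + u)
-692 + B(x(9, 7), 59) = -692 + (56/3 - ⅕ + 59) = -692 + 1162/15 = -9218/15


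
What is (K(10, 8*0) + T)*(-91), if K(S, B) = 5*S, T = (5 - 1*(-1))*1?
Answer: -5096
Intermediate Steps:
T = 6 (T = (5 + 1)*1 = 6*1 = 6)
(K(10, 8*0) + T)*(-91) = (5*10 + 6)*(-91) = (50 + 6)*(-91) = 56*(-91) = -5096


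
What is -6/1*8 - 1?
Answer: -49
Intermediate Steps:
-6/1*8 - 1 = -6*1*8 - 1 = -6*8 - 1 = -48 - 1 = -49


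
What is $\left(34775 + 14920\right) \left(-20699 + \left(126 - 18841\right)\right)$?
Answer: $-1958678730$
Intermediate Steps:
$\left(34775 + 14920\right) \left(-20699 + \left(126 - 18841\right)\right) = 49695 \left(-20699 - 18715\right) = 49695 \left(-39414\right) = -1958678730$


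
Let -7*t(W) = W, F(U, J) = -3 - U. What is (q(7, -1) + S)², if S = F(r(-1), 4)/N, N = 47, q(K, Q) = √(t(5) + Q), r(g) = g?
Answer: -26480/15463 - 8*I*√21/329 ≈ -1.7125 - 0.11143*I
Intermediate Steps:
t(W) = -W/7
q(K, Q) = √(-5/7 + Q) (q(K, Q) = √(-⅐*5 + Q) = √(-5/7 + Q))
S = -2/47 (S = (-3 - 1*(-1))/47 = (-3 + 1)*(1/47) = -2*1/47 = -2/47 ≈ -0.042553)
(q(7, -1) + S)² = (√(-35 + 49*(-1))/7 - 2/47)² = (√(-35 - 49)/7 - 2/47)² = (√(-84)/7 - 2/47)² = ((2*I*√21)/7 - 2/47)² = (2*I*√21/7 - 2/47)² = (-2/47 + 2*I*√21/7)²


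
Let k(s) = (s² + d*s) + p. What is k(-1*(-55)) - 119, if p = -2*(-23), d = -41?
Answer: 697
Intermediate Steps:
p = 46
k(s) = 46 + s² - 41*s (k(s) = (s² - 41*s) + 46 = 46 + s² - 41*s)
k(-1*(-55)) - 119 = (46 + (-1*(-55))² - (-41)*(-55)) - 119 = (46 + 55² - 41*55) - 119 = (46 + 3025 - 2255) - 119 = 816 - 119 = 697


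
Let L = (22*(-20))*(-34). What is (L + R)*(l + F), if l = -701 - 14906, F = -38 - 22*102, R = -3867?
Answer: -198442677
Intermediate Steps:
F = -2282 (F = -38 - 2244 = -2282)
l = -15607
L = 14960 (L = -440*(-34) = 14960)
(L + R)*(l + F) = (14960 - 3867)*(-15607 - 2282) = 11093*(-17889) = -198442677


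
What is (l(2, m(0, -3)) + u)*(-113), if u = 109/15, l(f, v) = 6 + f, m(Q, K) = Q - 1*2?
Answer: -25877/15 ≈ -1725.1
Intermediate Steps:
m(Q, K) = -2 + Q (m(Q, K) = Q - 2 = -2 + Q)
u = 109/15 (u = 109*(1/15) = 109/15 ≈ 7.2667)
(l(2, m(0, -3)) + u)*(-113) = ((6 + 2) + 109/15)*(-113) = (8 + 109/15)*(-113) = (229/15)*(-113) = -25877/15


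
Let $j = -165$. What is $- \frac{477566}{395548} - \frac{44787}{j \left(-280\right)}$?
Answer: $- \frac{3314913123}{1522859800} \approx -2.1768$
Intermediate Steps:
$- \frac{477566}{395548} - \frac{44787}{j \left(-280\right)} = - \frac{477566}{395548} - \frac{44787}{\left(-165\right) \left(-280\right)} = \left(-477566\right) \frac{1}{395548} - \frac{44787}{46200} = - \frac{238783}{197774} - \frac{14929}{15400} = - \frac{3314913123}{1522859800}$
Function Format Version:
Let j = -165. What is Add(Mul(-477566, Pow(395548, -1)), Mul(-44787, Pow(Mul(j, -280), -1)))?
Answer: Rational(-3314913123, 1522859800) ≈ -2.1768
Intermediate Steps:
Add(Mul(-477566, Pow(395548, -1)), Mul(-44787, Pow(Mul(j, -280), -1))) = Add(Mul(-477566, Pow(395548, -1)), Mul(-44787, Pow(Mul(-165, -280), -1))) = Add(Mul(-477566, Rational(1, 395548)), Mul(-44787, Pow(46200, -1))) = Add(Rational(-238783, 197774), Mul(-44787, Rational(1, 46200))) = Add(Rational(-238783, 197774), Rational(-14929, 15400)) = Rational(-3314913123, 1522859800)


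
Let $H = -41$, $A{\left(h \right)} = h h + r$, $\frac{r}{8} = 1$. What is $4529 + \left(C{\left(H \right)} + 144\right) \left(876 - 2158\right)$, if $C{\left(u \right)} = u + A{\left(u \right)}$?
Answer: $-2292815$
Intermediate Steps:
$r = 8$ ($r = 8 \cdot 1 = 8$)
$A{\left(h \right)} = 8 + h^{2}$ ($A{\left(h \right)} = h h + 8 = h^{2} + 8 = 8 + h^{2}$)
$C{\left(u \right)} = 8 + u + u^{2}$ ($C{\left(u \right)} = u + \left(8 + u^{2}\right) = 8 + u + u^{2}$)
$4529 + \left(C{\left(H \right)} + 144\right) \left(876 - 2158\right) = 4529 + \left(\left(8 - 41 + \left(-41\right)^{2}\right) + 144\right) \left(876 - 2158\right) = 4529 + \left(\left(8 - 41 + 1681\right) + 144\right) \left(-1282\right) = 4529 + \left(1648 + 144\right) \left(-1282\right) = 4529 + 1792 \left(-1282\right) = 4529 - 2297344 = -2292815$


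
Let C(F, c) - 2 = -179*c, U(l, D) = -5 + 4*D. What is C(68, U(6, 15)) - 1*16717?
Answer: -26560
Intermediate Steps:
C(F, c) = 2 - 179*c
C(68, U(6, 15)) - 1*16717 = (2 - 179*(-5 + 4*15)) - 1*16717 = (2 - 179*(-5 + 60)) - 16717 = (2 - 179*55) - 16717 = (2 - 9845) - 16717 = -9843 - 16717 = -26560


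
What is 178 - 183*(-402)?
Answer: 73744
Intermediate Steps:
178 - 183*(-402) = 178 + 73566 = 73744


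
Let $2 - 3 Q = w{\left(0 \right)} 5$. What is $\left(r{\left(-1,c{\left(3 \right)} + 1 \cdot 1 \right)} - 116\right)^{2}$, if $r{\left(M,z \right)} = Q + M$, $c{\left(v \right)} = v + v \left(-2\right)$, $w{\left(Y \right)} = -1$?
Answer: $\frac{118336}{9} \approx 13148.0$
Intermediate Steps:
$c{\left(v \right)} = - v$ ($c{\left(v \right)} = v - 2 v = - v$)
$Q = \frac{7}{3}$ ($Q = \frac{2}{3} - \frac{\left(-1\right) 5}{3} = \frac{2}{3} - - \frac{5}{3} = \frac{2}{3} + \frac{5}{3} = \frac{7}{3} \approx 2.3333$)
$r{\left(M,z \right)} = \frac{7}{3} + M$
$\left(r{\left(-1,c{\left(3 \right)} + 1 \cdot 1 \right)} - 116\right)^{2} = \left(\left(\frac{7}{3} - 1\right) - 116\right)^{2} = \left(\frac{4}{3} - 116\right)^{2} = \left(- \frac{344}{3}\right)^{2} = \frac{118336}{9}$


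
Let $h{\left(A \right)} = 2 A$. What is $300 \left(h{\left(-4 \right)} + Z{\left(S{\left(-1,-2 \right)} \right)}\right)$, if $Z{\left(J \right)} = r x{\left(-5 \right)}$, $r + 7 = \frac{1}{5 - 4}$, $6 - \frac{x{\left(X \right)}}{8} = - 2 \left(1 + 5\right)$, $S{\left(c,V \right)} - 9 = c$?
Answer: $-261600$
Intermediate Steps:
$S{\left(c,V \right)} = 9 + c$
$x{\left(X \right)} = 144$ ($x{\left(X \right)} = 48 - 8 \left(- 2 \left(1 + 5\right)\right) = 48 - 8 \left(\left(-2\right) 6\right) = 48 - -96 = 48 + 96 = 144$)
$r = -6$ ($r = -7 + \frac{1}{5 - 4} = -7 + 1^{-1} = -7 + 1 = -6$)
$Z{\left(J \right)} = -864$ ($Z{\left(J \right)} = \left(-6\right) 144 = -864$)
$300 \left(h{\left(-4 \right)} + Z{\left(S{\left(-1,-2 \right)} \right)}\right) = 300 \left(2 \left(-4\right) - 864\right) = 300 \left(-8 - 864\right) = 300 \left(-872\right) = -261600$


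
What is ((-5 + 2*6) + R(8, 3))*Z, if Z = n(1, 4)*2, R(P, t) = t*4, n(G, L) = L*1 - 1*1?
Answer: 114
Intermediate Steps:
n(G, L) = -1 + L (n(G, L) = L - 1 = -1 + L)
R(P, t) = 4*t
Z = 6 (Z = (-1 + 4)*2 = 3*2 = 6)
((-5 + 2*6) + R(8, 3))*Z = ((-5 + 2*6) + 4*3)*6 = ((-5 + 12) + 12)*6 = (7 + 12)*6 = 19*6 = 114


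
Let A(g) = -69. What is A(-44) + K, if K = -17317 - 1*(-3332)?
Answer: -14054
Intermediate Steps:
K = -13985 (K = -17317 + 3332 = -13985)
A(-44) + K = -69 - 13985 = -14054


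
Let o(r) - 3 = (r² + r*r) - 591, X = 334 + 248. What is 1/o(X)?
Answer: 1/676860 ≈ 1.4774e-6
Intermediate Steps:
X = 582
o(r) = -588 + 2*r² (o(r) = 3 + ((r² + r*r) - 591) = 3 + ((r² + r²) - 591) = 3 + (2*r² - 591) = 3 + (-591 + 2*r²) = -588 + 2*r²)
1/o(X) = 1/(-588 + 2*582²) = 1/(-588 + 2*338724) = 1/(-588 + 677448) = 1/676860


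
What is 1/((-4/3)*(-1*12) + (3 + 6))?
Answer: 1/25 ≈ 0.040000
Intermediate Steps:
1/((-4/3)*(-1*12) + (3 + 6)) = 1/(-4*⅓*(-12) + 9) = 1/(-4/3*(-12) + 9) = 1/(16 + 9) = 1/25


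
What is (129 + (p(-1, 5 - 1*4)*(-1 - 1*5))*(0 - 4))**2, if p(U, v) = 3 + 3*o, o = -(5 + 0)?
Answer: 25281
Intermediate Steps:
o = -5 (o = -1*5 = -5)
p(U, v) = -12 (p(U, v) = 3 + 3*(-5) = 3 - 15 = -12)
(129 + (p(-1, 5 - 1*4)*(-1 - 1*5))*(0 - 4))**2 = (129 + (-12*(-1 - 1*5))*(0 - 4))**2 = (129 - 12*(-1 - 5)*(-4))**2 = (129 - 12*(-6)*(-4))**2 = (129 + 72*(-4))**2 = (129 - 288)**2 = (-159)**2 = 25281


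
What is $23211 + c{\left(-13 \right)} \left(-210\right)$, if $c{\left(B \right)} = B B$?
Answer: $-12279$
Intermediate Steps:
$c{\left(B \right)} = B^{2}$
$23211 + c{\left(-13 \right)} \left(-210\right) = 23211 + \left(-13\right)^{2} \left(-210\right) = 23211 + 169 \left(-210\right) = 23211 - 35490 = -12279$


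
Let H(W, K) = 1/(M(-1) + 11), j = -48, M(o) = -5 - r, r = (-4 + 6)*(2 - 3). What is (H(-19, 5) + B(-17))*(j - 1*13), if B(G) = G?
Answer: 8235/8 ≈ 1029.4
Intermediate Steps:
r = -2 (r = 2*(-1) = -2)
M(o) = -3 (M(o) = -5 - 1*(-2) = -5 + 2 = -3)
H(W, K) = ⅛ (H(W, K) = 1/(-3 + 11) = 1/8 = ⅛)
(H(-19, 5) + B(-17))*(j - 1*13) = (⅛ - 17)*(-48 - 1*13) = -135*(-48 - 13)/8 = -135/8*(-61) = 8235/8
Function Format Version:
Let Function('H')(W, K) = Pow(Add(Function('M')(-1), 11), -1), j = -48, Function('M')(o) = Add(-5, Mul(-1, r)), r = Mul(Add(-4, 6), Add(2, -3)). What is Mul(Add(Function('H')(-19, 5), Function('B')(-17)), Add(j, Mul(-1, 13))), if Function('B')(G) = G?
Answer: Rational(8235, 8) ≈ 1029.4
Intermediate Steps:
r = -2 (r = Mul(2, -1) = -2)
Function('M')(o) = -3 (Function('M')(o) = Add(-5, Mul(-1, -2)) = Add(-5, 2) = -3)
Function('H')(W, K) = Rational(1, 8) (Function('H')(W, K) = Pow(Add(-3, 11), -1) = Pow(8, -1) = Rational(1, 8))
Mul(Add(Function('H')(-19, 5), Function('B')(-17)), Add(j, Mul(-1, 13))) = Mul(Add(Rational(1, 8), -17), Add(-48, Mul(-1, 13))) = Mul(Rational(-135, 8), Add(-48, -13)) = Mul(Rational(-135, 8), -61) = Rational(8235, 8)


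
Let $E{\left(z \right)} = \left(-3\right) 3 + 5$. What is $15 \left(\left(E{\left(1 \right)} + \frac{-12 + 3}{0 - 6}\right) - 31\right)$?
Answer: $- \frac{1005}{2} \approx -502.5$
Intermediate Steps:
$E{\left(z \right)} = -4$ ($E{\left(z \right)} = -9 + 5 = -4$)
$15 \left(\left(E{\left(1 \right)} + \frac{-12 + 3}{0 - 6}\right) - 31\right) = 15 \left(\left(-4 + \frac{-12 + 3}{0 - 6}\right) - 31\right) = 15 \left(\left(-4 - \frac{9}{-6}\right) - 31\right) = 15 \left(\left(-4 - - \frac{3}{2}\right) - 31\right) = 15 \left(\left(-4 + \frac{3}{2}\right) - 31\right) = 15 \left(- \frac{5}{2} - 31\right) = 15 \left(- \frac{67}{2}\right) = - \frac{1005}{2}$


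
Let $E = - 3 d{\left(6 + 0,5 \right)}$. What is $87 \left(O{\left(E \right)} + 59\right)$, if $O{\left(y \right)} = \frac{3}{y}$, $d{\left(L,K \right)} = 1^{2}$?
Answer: $5046$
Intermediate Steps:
$d{\left(L,K \right)} = 1$
$E = -3$ ($E = \left(-3\right) 1 = -3$)
$87 \left(O{\left(E \right)} + 59\right) = 87 \left(\frac{3}{-3} + 59\right) = 87 \left(3 \left(- \frac{1}{3}\right) + 59\right) = 87 \left(-1 + 59\right) = 87 \cdot 58 = 5046$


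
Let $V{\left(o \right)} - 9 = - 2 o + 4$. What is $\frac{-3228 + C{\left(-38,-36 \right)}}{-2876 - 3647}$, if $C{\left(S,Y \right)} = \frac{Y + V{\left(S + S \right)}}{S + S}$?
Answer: $\frac{245457}{495748} \approx 0.49512$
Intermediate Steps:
$V{\left(o \right)} = 13 - 2 o$ ($V{\left(o \right)} = 9 - \left(-4 + 2 o\right) = 13 - 2 o$)
$C{\left(S,Y \right)} = \frac{13 + Y - 4 S}{2 S}$ ($C{\left(S,Y \right)} = \frac{Y - \left(-13 + 2 \left(S + S\right)\right)}{S + S} = \frac{Y - \left(-13 + 2 \cdot 2 S\right)}{2 S} = \left(Y - \left(-13 + 4 S\right)\right) \frac{1}{2 S} = \left(13 + Y - 4 S\right) \frac{1}{2 S} = \frac{13 + Y - 4 S}{2 S}$)
$\frac{-3228 + C{\left(-38,-36 \right)}}{-2876 - 3647} = \frac{-3228 + \frac{13 - 36 - -152}{2 \left(-38\right)}}{-2876 - 3647} = \frac{-3228 + \frac{1}{2} \left(- \frac{1}{38}\right) \left(13 - 36 + 152\right)}{-6523} = \left(-3228 + \frac{1}{2} \left(- \frac{1}{38}\right) 129\right) \left(- \frac{1}{6523}\right) = \left(-3228 - \frac{129}{76}\right) \left(- \frac{1}{6523}\right) = \left(- \frac{245457}{76}\right) \left(- \frac{1}{6523}\right) = \frac{245457}{495748}$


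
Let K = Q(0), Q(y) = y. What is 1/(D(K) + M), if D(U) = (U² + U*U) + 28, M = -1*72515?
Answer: -1/72487 ≈ -1.3796e-5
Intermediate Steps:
K = 0
M = -72515
D(U) = 28 + 2*U² (D(U) = (U² + U²) + 28 = 2*U² + 28 = 28 + 2*U²)
1/(D(K) + M) = 1/((28 + 2*0²) - 72515) = 1/((28 + 2*0) - 72515) = 1/((28 + 0) - 72515) = 1/(28 - 72515) = 1/(-72487) = -1/72487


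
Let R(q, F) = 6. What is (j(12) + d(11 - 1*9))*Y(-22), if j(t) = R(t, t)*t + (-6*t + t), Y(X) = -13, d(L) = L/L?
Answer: -169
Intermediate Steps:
d(L) = 1
j(t) = t (j(t) = 6*t + (-6*t + t) = 6*t - 5*t = t)
(j(12) + d(11 - 1*9))*Y(-22) = (12 + 1)*(-13) = 13*(-13) = -169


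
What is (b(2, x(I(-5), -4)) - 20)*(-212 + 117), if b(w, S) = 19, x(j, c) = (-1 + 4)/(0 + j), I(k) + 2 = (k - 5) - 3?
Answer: 95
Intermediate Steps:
I(k) = -10 + k (I(k) = -2 + ((k - 5) - 3) = -2 + ((-5 + k) - 3) = -2 + (-8 + k) = -10 + k)
x(j, c) = 3/j
(b(2, x(I(-5), -4)) - 20)*(-212 + 117) = (19 - 20)*(-212 + 117) = -1*(-95) = 95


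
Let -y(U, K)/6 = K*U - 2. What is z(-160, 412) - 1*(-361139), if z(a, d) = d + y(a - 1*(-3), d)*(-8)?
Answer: -2743377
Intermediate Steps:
y(U, K) = 12 - 6*K*U (y(U, K) = -6*(K*U - 2) = -6*(-2 + K*U) = 12 - 6*K*U)
z(a, d) = -96 + d + 48*d*(3 + a) (z(a, d) = d + (12 - 6*d*(a - 1*(-3)))*(-8) = d + (12 - 6*d*(a + 3))*(-8) = d + (12 - 6*d*(3 + a))*(-8) = d + (-96 + 48*d*(3 + a)) = -96 + d + 48*d*(3 + a))
z(-160, 412) - 1*(-361139) = (-96 + 412 + 48*412*(3 - 160)) - 1*(-361139) = (-96 + 412 + 48*412*(-157)) + 361139 = (-96 + 412 - 3104832) + 361139 = -3104516 + 361139 = -2743377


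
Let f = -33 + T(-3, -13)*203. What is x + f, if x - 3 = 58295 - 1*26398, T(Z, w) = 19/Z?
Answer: 91744/3 ≈ 30581.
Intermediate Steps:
f = -3956/3 (f = -33 + (19/(-3))*203 = -33 + (19*(-⅓))*203 = -33 - 19/3*203 = -33 - 3857/3 = -3956/3 ≈ -1318.7)
x = 31900 (x = 3 + (58295 - 1*26398) = 3 + (58295 - 26398) = 3 + 31897 = 31900)
x + f = 31900 - 3956/3 = 91744/3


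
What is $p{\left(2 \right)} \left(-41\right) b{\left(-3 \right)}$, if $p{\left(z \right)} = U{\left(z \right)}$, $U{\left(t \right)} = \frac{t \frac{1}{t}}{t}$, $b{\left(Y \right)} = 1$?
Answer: $- \frac{41}{2} \approx -20.5$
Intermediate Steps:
$U{\left(t \right)} = \frac{1}{t}$ ($U{\left(t \right)} = 1 \frac{1}{t} = \frac{1}{t}$)
$p{\left(z \right)} = \frac{1}{z}$
$p{\left(2 \right)} \left(-41\right) b{\left(-3 \right)} = \frac{1}{2} \left(-41\right) 1 = \left(- \frac{41}{2}\right) 1 = - \frac{41}{2}$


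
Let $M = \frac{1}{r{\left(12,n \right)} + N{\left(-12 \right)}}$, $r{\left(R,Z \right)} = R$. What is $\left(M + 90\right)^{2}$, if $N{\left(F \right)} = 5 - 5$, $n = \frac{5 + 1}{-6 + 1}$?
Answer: $\frac{1168561}{144} \approx 8115.0$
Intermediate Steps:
$n = - \frac{6}{5}$ ($n = \frac{6}{-5} = 6 \left(- \frac{1}{5}\right) = - \frac{6}{5} \approx -1.2$)
$N{\left(F \right)} = 0$
$M = \frac{1}{12}$ ($M = \frac{1}{12 + 0} = \frac{1}{12} \approx 0.083333$)
$\left(M + 90\right)^{2} = \left(\frac{1}{12} + 90\right)^{2} = \left(\frac{1081}{12}\right)^{2} = \frac{1168561}{144}$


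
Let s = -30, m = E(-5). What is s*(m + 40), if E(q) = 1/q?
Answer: -1194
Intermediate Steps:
m = -1/5 (m = 1/(-5) = -1/5 ≈ -0.20000)
s*(m + 40) = -30*(-1/5 + 40) = -30*199/5 = -1194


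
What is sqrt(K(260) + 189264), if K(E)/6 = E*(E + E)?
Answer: 4*sqrt(62529) ≈ 1000.2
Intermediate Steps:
K(E) = 12*E**2 (K(E) = 6*(E*(E + E)) = 6*(E*(2*E)) = 6*(2*E**2) = 12*E**2)
sqrt(K(260) + 189264) = sqrt(12*260**2 + 189264) = sqrt(12*67600 + 189264) = sqrt(811200 + 189264) = sqrt(1000464) = 4*sqrt(62529)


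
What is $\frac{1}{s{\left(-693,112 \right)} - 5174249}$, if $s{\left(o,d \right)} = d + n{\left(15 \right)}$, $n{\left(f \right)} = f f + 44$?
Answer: $- \frac{1}{5173868} \approx -1.9328 \cdot 10^{-7}$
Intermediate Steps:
$n{\left(f \right)} = 44 + f^{2}$ ($n{\left(f \right)} = f^{2} + 44 = 44 + f^{2}$)
$s{\left(o,d \right)} = 269 + d$ ($s{\left(o,d \right)} = d + \left(44 + 15^{2}\right) = d + \left(44 + 225\right) = d + 269 = 269 + d$)
$\frac{1}{s{\left(-693,112 \right)} - 5174249} = \frac{1}{\left(269 + 112\right) - 5174249} = \frac{1}{381 - 5174249} = \frac{1}{-5173868} = - \frac{1}{5173868}$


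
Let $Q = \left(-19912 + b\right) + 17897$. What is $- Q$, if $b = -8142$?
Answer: $10157$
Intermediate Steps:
$Q = -10157$ ($Q = \left(-19912 - 8142\right) + 17897 = -28054 + 17897 = -10157$)
$- Q = \left(-1\right) \left(-10157\right) = 10157$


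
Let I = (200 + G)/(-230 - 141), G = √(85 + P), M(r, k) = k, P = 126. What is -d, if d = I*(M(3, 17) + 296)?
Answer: 62600/371 + 313*√211/371 ≈ 180.99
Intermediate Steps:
G = √211 (G = √(85 + 126) = √211 ≈ 14.526)
I = -200/371 - √211/371 (I = (200 + √211)/(-230 - 141) = (200 + √211)/(-371) = (200 + √211)*(-1/371) = -200/371 - √211/371 ≈ -0.57824)
d = -62600/371 - 313*√211/371 (d = (-200/371 - √211/371)*(17 + 296) = (-200/371 - √211/371)*313 = -62600/371 - 313*√211/371 ≈ -180.99)
-d = -(-62600/371 - 313*√211/371) = 62600/371 + 313*√211/371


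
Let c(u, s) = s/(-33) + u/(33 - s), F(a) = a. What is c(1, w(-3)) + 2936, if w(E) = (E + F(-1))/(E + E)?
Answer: 28194511/9603 ≈ 2936.0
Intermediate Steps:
w(E) = (-1 + E)/(2*E) (w(E) = (E - 1)/(E + E) = (-1 + E)/((2*E)) = (-1 + E)*(1/(2*E)) = (-1 + E)/(2*E))
c(u, s) = -s/33 + u/(33 - s) (c(u, s) = s*(-1/33) + u/(33 - s) = -s/33 + u/(33 - s))
c(1, w(-3)) + 2936 = ((1/2)*(-1 - 3)/(-3) - 1*1 - (-1 - 3)**2/36/33)/(-33 + (1/2)*(-1 - 3)/(-3)) + 2936 = ((1/2)*(-1/3)*(-4) - 1 - ((1/2)*(-1/3)*(-4))**2/33)/(-33 + (1/2)*(-1/3)*(-4)) + 2936 = (2/3 - 1 - (2/3)**2/33)/(-33 + 2/3) + 2936 = (2/3 - 1 - 1/33*4/9)/(-97/3) + 2936 = -3*(2/3 - 1 - 4/297)/97 + 2936 = -3/97*(-103/297) + 2936 = 103/9603 + 2936 = 28194511/9603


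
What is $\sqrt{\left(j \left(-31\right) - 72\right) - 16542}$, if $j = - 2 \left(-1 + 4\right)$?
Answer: $74 i \sqrt{3} \approx 128.17 i$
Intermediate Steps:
$j = -6$ ($j = \left(-2\right) 3 = -6$)
$\sqrt{\left(j \left(-31\right) - 72\right) - 16542} = \sqrt{\left(\left(-6\right) \left(-31\right) - 72\right) - 16542} = \sqrt{\left(186 - 72\right) - 16542} = \sqrt{114 - 16542} = \sqrt{-16428} = 74 i \sqrt{3}$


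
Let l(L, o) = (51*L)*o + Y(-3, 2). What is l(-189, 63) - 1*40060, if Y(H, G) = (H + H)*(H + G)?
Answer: -647311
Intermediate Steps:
Y(H, G) = 2*H*(G + H) (Y(H, G) = (2*H)*(G + H) = 2*H*(G + H))
l(L, o) = 6 + 51*L*o (l(L, o) = (51*L)*o + 2*(-3)*(2 - 3) = 51*L*o + 2*(-3)*(-1) = 51*L*o + 6 = 6 + 51*L*o)
l(-189, 63) - 1*40060 = (6 + 51*(-189)*63) - 1*40060 = (6 - 607257) - 40060 = -607251 - 40060 = -647311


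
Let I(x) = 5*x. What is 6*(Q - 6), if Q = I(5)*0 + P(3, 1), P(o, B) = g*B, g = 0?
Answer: -36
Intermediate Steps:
P(o, B) = 0 (P(o, B) = 0*B = 0)
Q = 0 (Q = (5*5)*0 + 0 = 25*0 + 0 = 0 + 0 = 0)
6*(Q - 6) = 6*(0 - 6) = 6*(-6) = -36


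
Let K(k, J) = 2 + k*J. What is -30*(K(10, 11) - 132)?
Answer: 600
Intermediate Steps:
K(k, J) = 2 + J*k
-30*(K(10, 11) - 132) = -30*((2 + 11*10) - 132) = -30*((2 + 110) - 132) = -30*(112 - 132) = -30*(-20) = 600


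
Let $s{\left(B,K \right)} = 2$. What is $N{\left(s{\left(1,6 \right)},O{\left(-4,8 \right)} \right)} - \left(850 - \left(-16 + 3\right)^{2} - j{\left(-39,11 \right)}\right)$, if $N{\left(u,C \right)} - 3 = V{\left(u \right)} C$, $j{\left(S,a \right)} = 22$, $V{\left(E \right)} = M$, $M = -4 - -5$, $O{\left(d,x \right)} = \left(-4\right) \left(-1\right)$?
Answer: $-652$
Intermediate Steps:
$O{\left(d,x \right)} = 4$
$M = 1$ ($M = -4 + 5 = 1$)
$V{\left(E \right)} = 1$
$N{\left(u,C \right)} = 3 + C$ ($N{\left(u,C \right)} = 3 + 1 C = 3 + C$)
$N{\left(s{\left(1,6 \right)},O{\left(-4,8 \right)} \right)} - \left(850 - \left(-16 + 3\right)^{2} - j{\left(-39,11 \right)}\right) = \left(3 + 4\right) + \left(\left(-850 + \left(-16 + 3\right)^{2}\right) + 22\right) = 7 + \left(\left(-850 + \left(-13\right)^{2}\right) + 22\right) = 7 + \left(\left(-850 + 169\right) + 22\right) = 7 + \left(-681 + 22\right) = 7 - 659 = -652$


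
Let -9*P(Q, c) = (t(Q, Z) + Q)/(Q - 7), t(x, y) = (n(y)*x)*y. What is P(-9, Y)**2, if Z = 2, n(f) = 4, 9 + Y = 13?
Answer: 81/256 ≈ 0.31641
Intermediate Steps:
Y = 4 (Y = -9 + 13 = 4)
t(x, y) = 4*x*y (t(x, y) = (4*x)*y = 4*x*y)
P(Q, c) = -Q/(-7 + Q) (P(Q, c) = -(4*Q*2 + Q)/(9*(Q - 7)) = -(8*Q + Q)/(9*(-7 + Q)) = -9*Q/(9*(-7 + Q)) = -Q/(-7 + Q))
P(-9, Y)**2 = (-1*(-9)/(-7 - 9))**2 = (-1*(-9)/(-16))**2 = (-1*(-9)*(-1/16))**2 = (-9/16)**2 = 81/256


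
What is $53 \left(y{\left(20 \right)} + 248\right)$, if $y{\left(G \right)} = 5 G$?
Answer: $18444$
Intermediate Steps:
$53 \left(y{\left(20 \right)} + 248\right) = 53 \left(5 \cdot 20 + 248\right) = 53 \left(100 + 248\right) = 53 \cdot 348 = 18444$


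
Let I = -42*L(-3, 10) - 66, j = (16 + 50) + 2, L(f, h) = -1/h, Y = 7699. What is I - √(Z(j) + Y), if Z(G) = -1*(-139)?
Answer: -309/5 - √7838 ≈ -150.33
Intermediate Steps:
j = 68 (j = 66 + 2 = 68)
Z(G) = 139
I = -309/5 (I = -(-42)/10 - 66 = -42*(-⅒) - 66 = 21/5 - 66 = -309/5 ≈ -61.800)
I - √(Z(j) + Y) = -309/5 - √(139 + 7699) = -309/5 - √7838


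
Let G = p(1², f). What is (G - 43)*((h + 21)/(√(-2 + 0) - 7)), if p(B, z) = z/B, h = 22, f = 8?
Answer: 10535/51 + 1505*I*√2/51 ≈ 206.57 + 41.733*I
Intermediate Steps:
G = 8 (G = 8/(1²) = 8/1 = 8*1 = 8)
(G - 43)*((h + 21)/(√(-2 + 0) - 7)) = (8 - 43)*((22 + 21)/(√(-2 + 0) - 7)) = -1505/(√(-2) - 7) = -1505/(I*√2 - 7) = -1505/(-7 + I*√2)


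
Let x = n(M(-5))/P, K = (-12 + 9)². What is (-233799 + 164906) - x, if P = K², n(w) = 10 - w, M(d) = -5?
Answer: -1860116/27 ≈ -68893.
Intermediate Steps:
K = 9 (K = (-3)² = 9)
P = 81 (P = 9² = 81)
x = 5/27 (x = (10 - 1*(-5))/81 = (10 + 5)*(1/81) = 15*(1/81) = 5/27 ≈ 0.18519)
(-233799 + 164906) - x = (-233799 + 164906) - 1*5/27 = -68893 - 5/27 = -1860116/27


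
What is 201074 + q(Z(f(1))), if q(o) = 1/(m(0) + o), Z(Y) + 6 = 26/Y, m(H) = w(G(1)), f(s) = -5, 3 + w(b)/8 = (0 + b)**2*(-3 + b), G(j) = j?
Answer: 51474939/256 ≈ 2.0107e+5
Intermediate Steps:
w(b) = -24 + 8*b**2*(-3 + b) (w(b) = -24 + 8*((0 + b)**2*(-3 + b)) = -24 + 8*(b**2*(-3 + b)) = -24 + 8*b**2*(-3 + b))
m(H) = -40 (m(H) = -24 - 24*1**2 + 8*1**3 = -24 - 24*1 + 8*1 = -24 - 24 + 8 = -40)
Z(Y) = -6 + 26/Y
q(o) = 1/(-40 + o)
201074 + q(Z(f(1))) = 201074 + 1/(-40 + (-6 + 26/(-5))) = 201074 + 1/(-40 + (-6 + 26*(-1/5))) = 201074 + 1/(-40 + (-6 - 26/5)) = 201074 + 1/(-40 - 56/5) = 201074 + 1/(-256/5) = 201074 - 5/256 = 51474939/256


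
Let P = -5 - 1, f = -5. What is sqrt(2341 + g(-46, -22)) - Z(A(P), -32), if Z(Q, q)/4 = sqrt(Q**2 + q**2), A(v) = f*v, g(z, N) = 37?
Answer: sqrt(2378) - 8*sqrt(481) ≈ -126.69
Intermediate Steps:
P = -6
A(v) = -5*v
Z(Q, q) = 4*sqrt(Q**2 + q**2)
sqrt(2341 + g(-46, -22)) - Z(A(P), -32) = sqrt(2341 + 37) - 4*sqrt((-5*(-6))**2 + (-32)**2) = sqrt(2378) - 4*sqrt(30**2 + 1024) = sqrt(2378) - 4*sqrt(900 + 1024) = sqrt(2378) - 4*sqrt(1924) = sqrt(2378) - 4*2*sqrt(481) = sqrt(2378) - 8*sqrt(481)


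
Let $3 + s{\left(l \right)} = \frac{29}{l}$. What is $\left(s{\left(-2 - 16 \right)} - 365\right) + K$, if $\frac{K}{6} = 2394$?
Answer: $\frac{251899}{18} \approx 13994.0$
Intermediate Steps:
$K = 14364$ ($K = 6 \cdot 2394 = 14364$)
$s{\left(l \right)} = -3 + \frac{29}{l}$
$\left(s{\left(-2 - 16 \right)} - 365\right) + K = \left(\left(-3 + \frac{29}{-2 - 16}\right) - 365\right) + 14364 = \left(\left(-3 + \frac{29}{-18}\right) - 365\right) + 14364 = \left(\left(-3 + 29 \left(- \frac{1}{18}\right)\right) - 365\right) + 14364 = \left(\left(-3 - \frac{29}{18}\right) - 365\right) + 14364 = \left(- \frac{83}{18} - 365\right) + 14364 = - \frac{6653}{18} + 14364 = \frac{251899}{18}$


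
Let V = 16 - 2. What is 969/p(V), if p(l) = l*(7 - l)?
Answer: -969/98 ≈ -9.8878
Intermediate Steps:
V = 14
969/p(V) = 969/((14*(7 - 1*14))) = 969/((14*(7 - 14))) = 969/((14*(-7))) = 969/(-98) = 969*(-1/98) = -969/98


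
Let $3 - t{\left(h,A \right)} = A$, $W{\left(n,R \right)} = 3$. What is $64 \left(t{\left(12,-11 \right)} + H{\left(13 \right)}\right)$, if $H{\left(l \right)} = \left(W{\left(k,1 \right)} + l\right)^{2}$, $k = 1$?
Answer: $17280$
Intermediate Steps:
$t{\left(h,A \right)} = 3 - A$
$H{\left(l \right)} = \left(3 + l\right)^{2}$
$64 \left(t{\left(12,-11 \right)} + H{\left(13 \right)}\right) = 64 \left(\left(3 - -11\right) + \left(3 + 13\right)^{2}\right) = 64 \left(\left(3 + 11\right) + 16^{2}\right) = 64 \left(14 + 256\right) = 64 \cdot 270 = 17280$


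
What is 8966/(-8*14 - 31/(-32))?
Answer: -286912/3553 ≈ -80.752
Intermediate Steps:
8966/(-8*14 - 31/(-32)) = 8966/(-112 - 31*(-1/32)) = 8966/(-112 + 31/32) = 8966/(-3553/32) = 8966*(-32/3553) = -286912/3553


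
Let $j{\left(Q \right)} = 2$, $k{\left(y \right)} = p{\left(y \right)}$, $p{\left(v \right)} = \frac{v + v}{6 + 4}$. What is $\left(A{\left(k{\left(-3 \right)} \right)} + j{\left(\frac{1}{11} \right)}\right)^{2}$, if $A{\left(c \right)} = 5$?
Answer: $49$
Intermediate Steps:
$p{\left(v \right)} = \frac{v}{5}$ ($p{\left(v \right)} = \frac{2 v}{10} = 2 v \frac{1}{10} = \frac{v}{5}$)
$k{\left(y \right)} = \frac{y}{5}$
$\left(A{\left(k{\left(-3 \right)} \right)} + j{\left(\frac{1}{11} \right)}\right)^{2} = \left(5 + 2\right)^{2} = 7^{2} = 49$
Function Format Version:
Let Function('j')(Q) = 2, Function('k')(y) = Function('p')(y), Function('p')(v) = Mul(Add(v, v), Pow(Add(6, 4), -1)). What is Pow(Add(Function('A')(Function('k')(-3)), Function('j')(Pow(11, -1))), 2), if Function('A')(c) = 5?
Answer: 49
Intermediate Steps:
Function('p')(v) = Mul(Rational(1, 5), v) (Function('p')(v) = Mul(Mul(2, v), Pow(10, -1)) = Mul(Mul(2, v), Rational(1, 10)) = Mul(Rational(1, 5), v))
Function('k')(y) = Mul(Rational(1, 5), y)
Pow(Add(Function('A')(Function('k')(-3)), Function('j')(Pow(11, -1))), 2) = Pow(Add(5, 2), 2) = Pow(7, 2) = 49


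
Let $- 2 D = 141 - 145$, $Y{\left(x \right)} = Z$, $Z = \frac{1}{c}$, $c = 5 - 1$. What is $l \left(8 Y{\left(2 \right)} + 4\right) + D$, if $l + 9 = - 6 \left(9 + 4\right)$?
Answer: $-520$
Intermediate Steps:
$c = 4$ ($c = 5 - 1 = 4$)
$Z = \frac{1}{4} \approx 0.25$
$Y{\left(x \right)} = \frac{1}{4}$
$l = -87$ ($l = -9 - 6 \left(9 + 4\right) = -9 - 78 = -87$)
$D = 2$ ($D = - \frac{141 - 145}{2} = \left(- \frac{1}{2}\right) \left(-4\right) = 2$)
$l \left(8 Y{\left(2 \right)} + 4\right) + D = - 87 \left(8 \cdot \frac{1}{4} + 4\right) + 2 = - 87 \left(2 + 4\right) + 2 = \left(-87\right) 6 + 2 = -522 + 2 = -520$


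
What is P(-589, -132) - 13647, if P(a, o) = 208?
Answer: -13439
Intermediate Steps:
P(-589, -132) - 13647 = 208 - 13647 = -13439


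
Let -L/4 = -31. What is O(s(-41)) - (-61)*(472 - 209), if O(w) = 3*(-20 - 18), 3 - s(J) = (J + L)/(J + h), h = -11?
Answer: 15929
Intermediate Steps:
L = 124 (L = -4*(-31) = 124)
s(J) = 3 - (124 + J)/(-11 + J) (s(J) = 3 - (J + 124)/(J - 11) = 3 - (124 + J)/(-11 + J))
O(w) = -114 (O(w) = 3*(-38) = -114)
O(s(-41)) - (-61)*(472 - 209) = -114 - (-61)*(472 - 209) = -114 - (-61)*263 = -114 - 1*(-16043) = -114 + 16043 = 15929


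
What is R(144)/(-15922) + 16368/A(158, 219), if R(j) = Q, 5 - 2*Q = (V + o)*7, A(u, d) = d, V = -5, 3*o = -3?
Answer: 173737433/2324612 ≈ 74.738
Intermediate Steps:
o = -1 (o = (⅓)*(-3) = -1)
Q = 47/2 (Q = 5/2 - (-5 - 1)*7/2 = 5/2 - (-3)*7 = 5/2 - ½*(-42) = 5/2 + 21 = 47/2 ≈ 23.500)
R(j) = 47/2
R(144)/(-15922) + 16368/A(158, 219) = (47/2)/(-15922) + 16368/219 = (47/2)*(-1/15922) + 16368*(1/219) = -47/31844 + 5456/73 = 173737433/2324612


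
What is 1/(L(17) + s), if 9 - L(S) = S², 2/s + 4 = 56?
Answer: -26/7279 ≈ -0.0035719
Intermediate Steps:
s = 1/26 (s = 2/(-4 + 56) = 2/52 = 2*(1/52) = 1/26 ≈ 0.038462)
L(S) = 9 - S²
1/(L(17) + s) = 1/((9 - 1*17²) + 1/26) = 1/((9 - 1*289) + 1/26) = 1/((9 - 289) + 1/26) = 1/(-280 + 1/26) = 1/(-7279/26) = -26/7279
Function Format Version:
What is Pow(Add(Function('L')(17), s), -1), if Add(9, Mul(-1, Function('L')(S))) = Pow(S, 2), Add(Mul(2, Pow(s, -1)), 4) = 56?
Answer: Rational(-26, 7279) ≈ -0.0035719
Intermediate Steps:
s = Rational(1, 26) (s = Mul(2, Pow(Add(-4, 56), -1)) = Mul(2, Pow(52, -1)) = Mul(2, Rational(1, 52)) = Rational(1, 26) ≈ 0.038462)
Function('L')(S) = Add(9, Mul(-1, Pow(S, 2)))
Pow(Add(Function('L')(17), s), -1) = Pow(Add(Add(9, Mul(-1, Pow(17, 2))), Rational(1, 26)), -1) = Pow(Add(Add(9, Mul(-1, 289)), Rational(1, 26)), -1) = Pow(Add(Add(9, -289), Rational(1, 26)), -1) = Pow(Add(-280, Rational(1, 26)), -1) = Pow(Rational(-7279, 26), -1) = Rational(-26, 7279)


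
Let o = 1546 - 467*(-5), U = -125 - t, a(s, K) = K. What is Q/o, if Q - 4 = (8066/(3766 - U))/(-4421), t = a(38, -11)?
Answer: 34302927/33286327940 ≈ 0.0010305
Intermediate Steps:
t = -11
U = -114 (U = -125 - 1*(-11) = -125 + 11 = -114)
o = 3881 (o = 1546 - 1*(-2335) = 1546 + 2335 = 3881)
Q = 34302927/8576740 (Q = 4 + (8066/(3766 - 1*(-114)))/(-4421) = 4 + (8066/(3766 + 114))*(-1/4421) = 4 + (8066/3880)*(-1/4421) = 4 + (8066*(1/3880))*(-1/4421) = 4 + (4033/1940)*(-1/4421) = 4 - 4033/8576740 = 34302927/8576740 ≈ 3.9995)
Q/o = (34302927/8576740)/3881 = (34302927/8576740)*(1/3881) = 34302927/33286327940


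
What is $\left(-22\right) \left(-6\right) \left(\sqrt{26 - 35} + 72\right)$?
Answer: $9504 + 396 i \approx 9504.0 + 396.0 i$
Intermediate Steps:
$\left(-22\right) \left(-6\right) \left(\sqrt{26 - 35} + 72\right) = 132 \left(\sqrt{-9} + 72\right) = 132 \left(3 i + 72\right) = 132 \left(72 + 3 i\right) = 9504 + 396 i$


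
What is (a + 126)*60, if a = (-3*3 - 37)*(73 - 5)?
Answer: -180120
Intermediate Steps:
a = -3128 (a = (-9 - 37)*68 = -46*68 = -3128)
(a + 126)*60 = (-3128 + 126)*60 = -3002*60 = -180120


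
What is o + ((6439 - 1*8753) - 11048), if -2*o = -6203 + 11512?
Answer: -32033/2 ≈ -16017.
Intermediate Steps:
o = -5309/2 (o = -(-6203 + 11512)/2 = -1/2*5309 = -5309/2 ≈ -2654.5)
o + ((6439 - 1*8753) - 11048) = -5309/2 + ((6439 - 1*8753) - 11048) = -5309/2 + ((6439 - 8753) - 11048) = -5309/2 + (-2314 - 11048) = -5309/2 - 13362 = -32033/2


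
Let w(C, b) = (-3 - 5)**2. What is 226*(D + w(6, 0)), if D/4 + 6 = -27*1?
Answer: -15368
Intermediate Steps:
w(C, b) = 64 (w(C, b) = (-8)**2 = 64)
D = -132 (D = -24 + 4*(-27*1) = -24 + 4*(-27) = -24 - 108 = -132)
226*(D + w(6, 0)) = 226*(-132 + 64) = 226*(-68) = -15368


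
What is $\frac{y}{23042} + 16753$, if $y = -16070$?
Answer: $\frac{193003278}{11521} \approx 16752.0$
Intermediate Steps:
$\frac{y}{23042} + 16753 = - \frac{16070}{23042} + 16753 = \left(-16070\right) \frac{1}{23042} + 16753 = - \frac{8035}{11521} + 16753 = \frac{193003278}{11521}$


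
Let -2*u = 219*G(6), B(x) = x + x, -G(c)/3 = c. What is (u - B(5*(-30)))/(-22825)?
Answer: -2271/22825 ≈ -0.099496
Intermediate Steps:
G(c) = -3*c
B(x) = 2*x
u = 1971 (u = -219*(-3*6)/2 = -219*(-18)/2 = -½*(-3942) = 1971)
(u - B(5*(-30)))/(-22825) = (1971 - 2*5*(-30))/(-22825) = (1971 - 2*(-150))*(-1/22825) = (1971 - 1*(-300))*(-1/22825) = (1971 + 300)*(-1/22825) = 2271*(-1/22825) = -2271/22825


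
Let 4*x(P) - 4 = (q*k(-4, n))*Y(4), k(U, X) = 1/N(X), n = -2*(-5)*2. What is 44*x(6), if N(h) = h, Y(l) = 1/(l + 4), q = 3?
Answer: 7073/160 ≈ 44.206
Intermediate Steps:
Y(l) = 1/(4 + l)
n = 20 (n = 10*2 = 20)
k(U, X) = 1/X
x(P) = 643/640 (x(P) = 1 + ((3/20)/(4 + 4))/4 = 1 + ((3*(1/20))/8)/4 = 1 + ((3/20)*(1/8))/4 = 1 + (1/4)*(3/160) = 1 + 3/640 = 643/640)
44*x(6) = 44*(643/640) = 7073/160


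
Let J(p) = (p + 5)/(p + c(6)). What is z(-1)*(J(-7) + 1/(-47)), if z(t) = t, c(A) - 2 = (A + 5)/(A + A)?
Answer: -1079/2303 ≈ -0.46852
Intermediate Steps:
c(A) = 2 + (5 + A)/(2*A) (c(A) = 2 + (A + 5)/(A + A) = 2 + (5 + A)/((2*A)) = 2 + (5 + A)*(1/(2*A)) = 2 + (5 + A)/(2*A))
J(p) = (5 + p)/(35/12 + p) (J(p) = (p + 5)/(p + (5/2)*(1 + 6)/6) = (5 + p)/(p + (5/2)*(⅙)*7) = (5 + p)/(p + 35/12) = (5 + p)/(35/12 + p))
z(-1)*(J(-7) + 1/(-47)) = -(12*(5 - 7)/(35 + 12*(-7)) + 1/(-47)) = -(12*(-2)/(35 - 84) - 1/47) = -(12*(-2)/(-49) - 1/47) = -(12*(-1/49)*(-2) - 1/47) = -(24/49 - 1/47) = -1*1079/2303 = -1079/2303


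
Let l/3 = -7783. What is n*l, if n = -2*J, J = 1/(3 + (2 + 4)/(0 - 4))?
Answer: 31132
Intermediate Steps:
J = 2/3 (J = 1/(3 + 6/(-4)) = 1/(3 + 6*(-1/4)) = 1/(3 - 3/2) = 1/(3/2) = 2/3 ≈ 0.66667)
l = -23349 (l = 3*(-7783) = -23349)
n = -4/3 (n = -2*2/3 = -4/3 ≈ -1.3333)
n*l = -4/3*(-23349) = 31132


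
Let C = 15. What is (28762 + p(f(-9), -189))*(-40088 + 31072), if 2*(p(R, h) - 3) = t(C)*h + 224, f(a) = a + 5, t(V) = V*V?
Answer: -68652332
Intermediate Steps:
t(V) = V²
f(a) = 5 + a
p(R, h) = 115 + 225*h/2 (p(R, h) = 3 + (15²*h + 224)/2 = 3 + (225*h + 224)/2 = 3 + (224 + 225*h)/2 = 3 + (112 + 225*h/2) = 115 + 225*h/2)
(28762 + p(f(-9), -189))*(-40088 + 31072) = (28762 + (115 + (225/2)*(-189)))*(-40088 + 31072) = (28762 + (115 - 42525/2))*(-9016) = (28762 - 42295/2)*(-9016) = (15229/2)*(-9016) = -68652332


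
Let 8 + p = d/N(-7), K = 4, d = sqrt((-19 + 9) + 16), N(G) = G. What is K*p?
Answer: -32 - 4*sqrt(6)/7 ≈ -33.400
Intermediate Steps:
d = sqrt(6) (d = sqrt(-10 + 16) = sqrt(6) ≈ 2.4495)
p = -8 - sqrt(6)/7 (p = -8 + sqrt(6)/(-7) = -8 + sqrt(6)*(-1/7) = -8 - sqrt(6)/7 ≈ -8.3499)
K*p = 4*(-8 - sqrt(6)/7) = -32 - 4*sqrt(6)/7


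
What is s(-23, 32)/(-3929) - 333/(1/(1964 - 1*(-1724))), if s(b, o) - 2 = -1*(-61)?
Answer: -4825220679/3929 ≈ -1.2281e+6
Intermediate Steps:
s(b, o) = 63 (s(b, o) = 2 - 1*(-61) = 2 + 61 = 63)
s(-23, 32)/(-3929) - 333/(1/(1964 - 1*(-1724))) = 63/(-3929) - 333/(1/(1964 - 1*(-1724))) = 63*(-1/3929) - 333/(1/(1964 + 1724)) = -63/3929 - 333/(1/3688) = -63/3929 - 333/1/3688 = -63/3929 - 333*3688 = -63/3929 - 1228104 = -4825220679/3929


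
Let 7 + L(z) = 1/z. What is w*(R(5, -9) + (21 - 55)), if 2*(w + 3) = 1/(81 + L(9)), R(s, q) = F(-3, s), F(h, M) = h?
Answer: 147741/1334 ≈ 110.75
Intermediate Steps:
L(z) = -7 + 1/z
R(s, q) = -3
w = -3993/1334 (w = -3 + 1/(2*(81 + (-7 + 1/9))) = -3 + 1/(2*(81 + (-7 + ⅑))) = -3 + 1/(2*(81 - 62/9)) = -3 + 1/(2*(667/9)) = -3 + (½)*(9/667) = -3 + 9/1334 = -3993/1334 ≈ -2.9933)
w*(R(5, -9) + (21 - 55)) = -3993*(-3 + (21 - 55))/1334 = -3993*(-3 - 34)/1334 = -3993/1334*(-37) = 147741/1334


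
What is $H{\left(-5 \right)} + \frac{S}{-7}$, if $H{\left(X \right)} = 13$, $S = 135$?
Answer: $- \frac{44}{7} \approx -6.2857$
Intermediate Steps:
$H{\left(-5 \right)} + \frac{S}{-7} = 13 + \frac{135}{-7} = 13 + 135 \left(- \frac{1}{7}\right) = 13 - \frac{135}{7} = - \frac{44}{7}$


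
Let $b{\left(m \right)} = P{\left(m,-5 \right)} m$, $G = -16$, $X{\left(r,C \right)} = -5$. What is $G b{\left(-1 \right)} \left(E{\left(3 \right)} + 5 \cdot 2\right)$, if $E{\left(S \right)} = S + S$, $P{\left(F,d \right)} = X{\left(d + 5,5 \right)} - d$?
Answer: $0$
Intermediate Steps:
$P{\left(F,d \right)} = -5 - d$
$E{\left(S \right)} = 2 S$
$b{\left(m \right)} = 0$ ($b{\left(m \right)} = \left(-5 - -5\right) m = \left(-5 + 5\right) m = 0 m = 0$)
$G b{\left(-1 \right)} \left(E{\left(3 \right)} + 5 \cdot 2\right) = \left(-16\right) 0 \left(2 \cdot 3 + 5 \cdot 2\right) = 0 \left(6 + 10\right) = 0 \cdot 16 = 0$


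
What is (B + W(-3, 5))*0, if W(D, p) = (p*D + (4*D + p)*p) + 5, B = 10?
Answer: 0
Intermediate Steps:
W(D, p) = 5 + D*p + p*(p + 4*D) (W(D, p) = (D*p + (p + 4*D)*p) + 5 = (D*p + p*(p + 4*D)) + 5 = 5 + D*p + p*(p + 4*D))
(B + W(-3, 5))*0 = (10 + (5 + 5² + 5*(-3)*5))*0 = (10 + (5 + 25 - 75))*0 = (10 - 45)*0 = -35*0 = 0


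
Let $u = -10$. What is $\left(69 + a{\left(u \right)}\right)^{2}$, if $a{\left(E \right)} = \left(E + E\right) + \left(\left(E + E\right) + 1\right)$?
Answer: $900$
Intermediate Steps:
$a{\left(E \right)} = 1 + 4 E$ ($a{\left(E \right)} = 2 E + \left(2 E + 1\right) = 2 E + \left(1 + 2 E\right) = 1 + 4 E$)
$\left(69 + a{\left(u \right)}\right)^{2} = \left(69 + \left(1 + 4 \left(-10\right)\right)\right)^{2} = \left(69 + \left(1 - 40\right)\right)^{2} = \left(69 - 39\right)^{2} = 30^{2} = 900$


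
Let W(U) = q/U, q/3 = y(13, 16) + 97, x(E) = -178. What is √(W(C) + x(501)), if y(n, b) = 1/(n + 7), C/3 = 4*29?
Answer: I*√59597755/580 ≈ 13.31*I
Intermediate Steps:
C = 348 (C = 3*(4*29) = 3*116 = 348)
y(n, b) = 1/(7 + n)
q = 5823/20 (q = 3*(1/(7 + 13) + 97) = 3*(1/20 + 97) = 3*(1941/20) = 5823/20 ≈ 291.15)
W(U) = 5823/(20*U)
√(W(C) + x(501)) = √((5823/20)/348 - 178) = √((5823/20)*(1/348) - 178) = √(1941/2320 - 178) = √(-411019/2320) = I*√59597755/580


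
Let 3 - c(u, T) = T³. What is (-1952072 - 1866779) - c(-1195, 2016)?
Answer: 8189721242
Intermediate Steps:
c(u, T) = 3 - T³
(-1952072 - 1866779) - c(-1195, 2016) = (-1952072 - 1866779) - (3 - 1*2016³) = -3818851 - (3 - 1*8193540096) = -3818851 - (3 - 8193540096) = -3818851 - 1*(-8193540093) = -3818851 + 8193540093 = 8189721242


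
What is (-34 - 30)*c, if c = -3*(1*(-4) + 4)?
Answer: 0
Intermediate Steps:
c = 0 (c = -3*(-4 + 4) = -3*0 = 0)
(-34 - 30)*c = (-34 - 30)*0 = -64*0 = 0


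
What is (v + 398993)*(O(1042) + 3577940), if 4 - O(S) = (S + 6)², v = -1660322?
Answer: -3127641841560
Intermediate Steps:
O(S) = 4 - (6 + S)² (O(S) = 4 - (S + 6)² = 4 - (6 + S)²)
(v + 398993)*(O(1042) + 3577940) = (-1660322 + 398993)*((4 - (6 + 1042)²) + 3577940) = -1261329*((4 - 1*1048²) + 3577940) = -1261329*((4 - 1*1098304) + 3577940) = -1261329*((4 - 1098304) + 3577940) = -1261329*(-1098300 + 3577940) = -1261329*2479640 = -3127641841560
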